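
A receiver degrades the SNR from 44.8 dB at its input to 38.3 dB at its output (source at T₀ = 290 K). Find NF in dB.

NF (dB) = SNR_in(dB) − SNR_out(dB) when the source is at T₀
NF = 44.8 − 38.3 = 6.5 dB

6.5 dB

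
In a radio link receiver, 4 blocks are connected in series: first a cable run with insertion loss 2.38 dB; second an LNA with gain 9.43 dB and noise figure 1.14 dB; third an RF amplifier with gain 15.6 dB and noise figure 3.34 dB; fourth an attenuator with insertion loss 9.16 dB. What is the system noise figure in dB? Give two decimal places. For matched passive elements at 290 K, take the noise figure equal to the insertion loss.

4.01 dB

Convert to linear (a loss of L dB is a gain of −L dB): F_i = 10^(NF_i/10), G_i = 10^(G_i,dB/10)
  Stage 1: F_1 = 10^(2.38/10) = 1.730, G_1 = 10^(−2.38/10) = 0.5781
  Stage 2: F_2 = 10^(1.14/10) = 1.300, G_2 = 10^(9.43/10) = 8.770
  Stage 3: F_3 = 10^(3.34/10) = 2.158, G_3 = 10^(15.6/10) = 36.31
  Stage 4: F_4 = 10^(9.16/10) = 8.241, G_4 = 10^(−9.16/10) = 0.1213
Friis cascade:
  F = 1.730 + (1.300 − 1)/0.5781 + (2.158 − 1)/5.070 + (8.241 − 1)/184.1 = 2.517
NF = 10 log₁₀(2.517) = 4.01 dB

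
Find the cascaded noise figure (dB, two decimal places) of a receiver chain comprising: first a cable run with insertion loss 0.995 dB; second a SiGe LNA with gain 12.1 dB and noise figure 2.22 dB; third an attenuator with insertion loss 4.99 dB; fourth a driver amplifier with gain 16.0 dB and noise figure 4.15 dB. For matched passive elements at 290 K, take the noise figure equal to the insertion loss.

4.24 dB

Convert to linear (a loss of L dB is a gain of −L dB): F_i = 10^(NF_i/10), G_i = 10^(G_i,dB/10)
  Stage 1: F_1 = 10^(0.995/10) = 1.257, G_1 = 10^(−0.995/10) = 0.7952
  Stage 2: F_2 = 10^(2.22/10) = 1.667, G_2 = 10^(12.1/10) = 16.22
  Stage 3: F_3 = 10^(4.99/10) = 3.155, G_3 = 10^(−4.99/10) = 0.3170
  Stage 4: F_4 = 10^(4.15/10) = 2.600, G_4 = 10^(16.0/10) = 39.81
Friis cascade:
  F = 1.257 + (1.667 − 1)/0.7952 + (3.155 − 1)/12.90 + (2.600 − 1)/4.088 = 2.655
NF = 10 log₁₀(2.655) = 4.24 dB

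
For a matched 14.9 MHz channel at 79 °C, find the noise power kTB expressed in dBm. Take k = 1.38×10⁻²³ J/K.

T = 79 °C + 273.15 = 352.15 K
P_n = kTB = 1.38×10⁻²³ × 352.15 × 1.49×10⁷ = 7.24×10⁻¹⁴ W
In dBm: 10 log₁₀(7.24×10⁻¹⁴ / 10⁻³) = −101.4 dBm

−101.4 dBm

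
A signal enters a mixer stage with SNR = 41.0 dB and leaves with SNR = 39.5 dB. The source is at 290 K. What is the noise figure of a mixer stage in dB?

1.5 dB

NF (dB) = SNR_in(dB) − SNR_out(dB) when the source is at T₀
NF = 41.0 − 39.5 = 1.5 dB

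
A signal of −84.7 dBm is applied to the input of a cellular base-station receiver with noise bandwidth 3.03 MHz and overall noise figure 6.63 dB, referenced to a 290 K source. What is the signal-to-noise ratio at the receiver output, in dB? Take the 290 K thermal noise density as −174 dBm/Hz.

Noise floor: N = −174 + 10 log₁₀(B) + NF
10 log₁₀(3.03×10⁶) = 64.81 dB
N = −174 + 64.81 + 6.63 = −102.56 dBm
SNR = P_sig − N = −84.7 − (−102.56) = 17.86 dB → 17.9 dB

17.9 dB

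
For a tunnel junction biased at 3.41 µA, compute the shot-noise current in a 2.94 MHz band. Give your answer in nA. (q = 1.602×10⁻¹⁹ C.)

I_n = √(2qI·B)
2qI·B = 2 × 1.602×10⁻¹⁹ × 3.41×10⁻⁶ × 2.94×10⁶ = 3.21×10⁻¹⁸ A²
I_n = √(3.21×10⁻¹⁸) = 1.79×10⁻⁹ A = 1.79 nA

1.79 nA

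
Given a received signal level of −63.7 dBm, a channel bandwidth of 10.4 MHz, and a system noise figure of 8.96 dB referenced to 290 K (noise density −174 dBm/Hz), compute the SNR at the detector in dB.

Noise floor: N = −174 + 10 log₁₀(B) + NF
10 log₁₀(1.04×10⁷) = 70.17 dB
N = −174 + 70.17 + 8.96 = −94.87 dBm
SNR = P_sig − N = −63.7 − (−94.87) = 31.17 dB → 31.2 dB

31.2 dB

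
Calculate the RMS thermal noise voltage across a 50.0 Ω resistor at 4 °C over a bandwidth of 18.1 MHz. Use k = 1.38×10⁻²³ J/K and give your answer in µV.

3.72 µV

T = 4 °C + 273.15 = 277.15 K
V_n = √(4kTRB)
4kTRB = 4 × 1.38×10⁻²³ × 277.15 × 5.00×10¹ × 1.81×10⁷ = 1.38×10⁻¹¹ V²
V_n = √(1.38×10⁻¹¹) = 3.72×10⁻⁶ V = 3.72 µV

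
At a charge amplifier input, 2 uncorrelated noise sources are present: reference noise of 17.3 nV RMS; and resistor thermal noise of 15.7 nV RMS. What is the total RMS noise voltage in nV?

Uncorrelated sources add in power (mean-square): V_tot = √(ΣV_i²)
V_tot = √[(1.73×10⁻⁸)² + (1.57×10⁻⁸)²] = 2.34×10⁻⁸ V = 23.4 nV

23.4 nV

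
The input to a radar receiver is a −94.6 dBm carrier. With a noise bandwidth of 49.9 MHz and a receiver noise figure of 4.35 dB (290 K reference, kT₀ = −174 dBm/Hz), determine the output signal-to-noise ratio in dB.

Noise floor: N = −174 + 10 log₁₀(B) + NF
10 log₁₀(4.99×10⁷) = 76.98 dB
N = −174 + 76.98 + 4.35 = −92.67 dBm
SNR = P_sig − N = −94.6 − (−92.67) = −1.93 dB → −1.9 dB

−1.9 dB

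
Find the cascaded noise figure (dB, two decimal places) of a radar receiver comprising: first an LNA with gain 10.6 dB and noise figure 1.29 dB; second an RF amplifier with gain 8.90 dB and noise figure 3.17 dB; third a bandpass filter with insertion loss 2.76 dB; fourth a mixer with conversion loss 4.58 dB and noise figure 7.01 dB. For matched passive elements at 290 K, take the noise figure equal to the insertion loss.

1.86 dB

Convert to linear (a loss of L dB is a gain of −L dB): F_i = 10^(NF_i/10), G_i = 10^(G_i,dB/10)
  Stage 1: F_1 = 10^(1.29/10) = 1.346, G_1 = 10^(10.6/10) = 11.48
  Stage 2: F_2 = 10^(3.17/10) = 2.075, G_2 = 10^(8.90/10) = 7.762
  Stage 3: F_3 = 10^(2.76/10) = 1.888, G_3 = 10^(−2.76/10) = 0.5297
  Stage 4: F_4 = 10^(7.01/10) = 5.023, G_4 = 10^(−4.58/10) = 0.3483
Friis cascade:
  F = 1.346 + (2.075 − 1)/11.48 + (1.888 − 1)/89.13 + (5.023 − 1)/47.21 = 1.535
NF = 10 log₁₀(1.535) = 1.86 dB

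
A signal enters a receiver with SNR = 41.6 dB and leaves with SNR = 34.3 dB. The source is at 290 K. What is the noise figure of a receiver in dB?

7.3 dB

NF (dB) = SNR_in(dB) − SNR_out(dB) when the source is at T₀
NF = 41.6 − 34.3 = 7.3 dB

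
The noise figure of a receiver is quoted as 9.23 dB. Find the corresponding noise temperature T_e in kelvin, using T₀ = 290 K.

F = 10^(9.23/10) = 8.37529
T_e = (F − 1)·T₀ = (8.37529 − 1) × 290 = 2139 K

2139 K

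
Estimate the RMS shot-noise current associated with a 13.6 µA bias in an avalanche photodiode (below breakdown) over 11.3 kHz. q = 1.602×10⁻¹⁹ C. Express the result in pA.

I_n = √(2qI·B)
2qI·B = 2 × 1.602×10⁻¹⁹ × 1.36×10⁻⁵ × 1.13×10⁴ = 4.92×10⁻²⁰ A²
I_n = √(4.92×10⁻²⁰) = 2.22×10⁻¹⁰ A = 222 pA

222 pA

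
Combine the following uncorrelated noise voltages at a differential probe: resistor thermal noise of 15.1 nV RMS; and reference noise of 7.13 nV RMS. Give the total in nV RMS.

16.7 nV

Uncorrelated sources add in power (mean-square): V_tot = √(ΣV_i²)
V_tot = √[(1.51×10⁻⁸)² + (7.13×10⁻⁹)²] = 1.67×10⁻⁸ V = 16.7 nV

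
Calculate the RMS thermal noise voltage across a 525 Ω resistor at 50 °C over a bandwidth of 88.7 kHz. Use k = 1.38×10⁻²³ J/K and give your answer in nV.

911 nV

T = 50 °C + 273.15 = 323.15 K
V_n = √(4kTRB)
4kTRB = 4 × 1.38×10⁻²³ × 323.15 × 5.25×10² × 8.87×10⁴ = 8.31×10⁻¹³ V²
V_n = √(8.31×10⁻¹³) = 9.11×10⁻⁷ V = 911 nV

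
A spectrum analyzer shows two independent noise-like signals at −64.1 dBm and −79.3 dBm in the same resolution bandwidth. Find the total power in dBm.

−64.0 dBm

Convert to linear, add, convert back:
P₁ = 3.89×10⁻¹⁰ W, P₂ = 1.17×10⁻¹¹ W
P_tot = 4.01×10⁻¹⁰ W → 10 log₁₀(P_tot / 10⁻³) = −64.0 dBm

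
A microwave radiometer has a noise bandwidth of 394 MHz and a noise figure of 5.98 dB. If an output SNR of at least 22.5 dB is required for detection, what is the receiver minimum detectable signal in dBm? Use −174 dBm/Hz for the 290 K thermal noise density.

Sensitivity = −174 + 10 log₁₀(B) + NF + SNR_min
= −174 + 85.95 + 5.98 + 22.5
= −59.57 dBm → −59.6 dBm

−59.6 dBm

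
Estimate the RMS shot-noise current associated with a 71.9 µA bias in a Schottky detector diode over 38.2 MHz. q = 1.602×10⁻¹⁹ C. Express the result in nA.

I_n = √(2qI·B)
2qI·B = 2 × 1.602×10⁻¹⁹ × 7.19×10⁻⁵ × 3.82×10⁷ = 8.80×10⁻¹⁶ A²
I_n = √(8.80×10⁻¹⁶) = 2.97×10⁻⁸ A = 29.7 nA

29.7 nA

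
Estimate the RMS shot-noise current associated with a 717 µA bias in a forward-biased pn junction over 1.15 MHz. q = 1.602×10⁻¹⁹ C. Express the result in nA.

I_n = √(2qI·B)
2qI·B = 2 × 1.602×10⁻¹⁹ × 7.17×10⁻⁴ × 1.15×10⁶ = 2.64×10⁻¹⁶ A²
I_n = √(2.64×10⁻¹⁶) = 1.63×10⁻⁸ A = 16.3 nA

16.3 nA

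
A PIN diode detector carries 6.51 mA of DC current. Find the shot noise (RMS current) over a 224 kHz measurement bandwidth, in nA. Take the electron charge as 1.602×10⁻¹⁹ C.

21.6 nA

I_n = √(2qI·B)
2qI·B = 2 × 1.602×10⁻¹⁹ × 6.51×10⁻³ × 2.24×10⁵ = 4.67×10⁻¹⁶ A²
I_n = √(4.67×10⁻¹⁶) = 2.16×10⁻⁸ A = 21.6 nA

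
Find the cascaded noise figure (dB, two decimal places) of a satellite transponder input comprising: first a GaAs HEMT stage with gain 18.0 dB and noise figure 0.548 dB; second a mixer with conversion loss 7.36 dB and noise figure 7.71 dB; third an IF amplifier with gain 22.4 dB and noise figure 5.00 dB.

1.46 dB

Convert to linear (a loss of L dB is a gain of −L dB): F_i = 10^(NF_i/10), G_i = 10^(G_i,dB/10)
  Stage 1: F_1 = 10^(0.548/10) = 1.134, G_1 = 10^(18.0/10) = 63.10
  Stage 2: F_2 = 10^(7.71/10) = 5.902, G_2 = 10^(−7.36/10) = 0.1837
  Stage 3: F_3 = 10^(5.00/10) = 3.162, G_3 = 10^(22.4/10) = 173.8
Friis cascade:
  F = 1.134 + (5.902 − 1)/63.10 + (3.162 − 1)/11.59 = 1.399
NF = 10 log₁₀(1.399) = 1.46 dB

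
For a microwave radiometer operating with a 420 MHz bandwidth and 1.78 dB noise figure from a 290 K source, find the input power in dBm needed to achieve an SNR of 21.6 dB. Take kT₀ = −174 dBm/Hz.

−64.4 dBm

Sensitivity = −174 + 10 log₁₀(B) + NF + SNR_min
= −174 + 86.23 + 1.78 + 21.6
= −64.39 dBm → −64.4 dBm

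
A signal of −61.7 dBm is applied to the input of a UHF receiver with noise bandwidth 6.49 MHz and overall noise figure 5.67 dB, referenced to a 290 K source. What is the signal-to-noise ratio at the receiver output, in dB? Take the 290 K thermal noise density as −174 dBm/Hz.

38.5 dB

Noise floor: N = −174 + 10 log₁₀(B) + NF
10 log₁₀(6.49×10⁶) = 68.12 dB
N = −174 + 68.12 + 5.67 = −100.21 dBm
SNR = P_sig − N = −61.7 − (−100.21) = 38.51 dB → 38.5 dB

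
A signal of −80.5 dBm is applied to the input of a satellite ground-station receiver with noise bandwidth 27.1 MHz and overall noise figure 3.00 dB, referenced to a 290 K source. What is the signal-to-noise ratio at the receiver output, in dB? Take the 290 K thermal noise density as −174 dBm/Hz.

Noise floor: N = −174 + 10 log₁₀(B) + NF
10 log₁₀(2.71×10⁷) = 74.33 dB
N = −174 + 74.33 + 3.00 = −96.67 dBm
SNR = P_sig − N = −80.5 − (−96.67) = 16.17 dB → 16.2 dB

16.2 dB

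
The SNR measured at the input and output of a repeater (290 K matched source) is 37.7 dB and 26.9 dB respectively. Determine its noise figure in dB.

10.8 dB

NF (dB) = SNR_in(dB) − SNR_out(dB) when the source is at T₀
NF = 37.7 − 26.9 = 10.8 dB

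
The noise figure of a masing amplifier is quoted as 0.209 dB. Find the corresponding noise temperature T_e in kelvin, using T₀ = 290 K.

F = 10^(0.209/10) = 1.0493
T_e = (F − 1)·T₀ = (1.0493 − 1) × 290 = 14.3 K

14.3 K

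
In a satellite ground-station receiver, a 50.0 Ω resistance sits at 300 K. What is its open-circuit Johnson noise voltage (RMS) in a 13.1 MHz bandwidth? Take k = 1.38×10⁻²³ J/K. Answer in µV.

3.29 µV

V_n = √(4kTRB)
4kTRB = 4 × 1.38×10⁻²³ × 300 × 5.00×10¹ × 1.31×10⁷ = 1.08×10⁻¹¹ V²
V_n = √(1.08×10⁻¹¹) = 3.29×10⁻⁶ V = 3.29 µV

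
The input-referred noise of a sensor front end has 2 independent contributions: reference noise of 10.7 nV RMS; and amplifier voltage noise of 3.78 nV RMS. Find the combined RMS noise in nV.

11.3 nV

Uncorrelated sources add in power (mean-square): V_tot = √(ΣV_i²)
V_tot = √[(1.07×10⁻⁸)² + (3.78×10⁻⁹)²] = 1.13×10⁻⁸ V = 11.3 nV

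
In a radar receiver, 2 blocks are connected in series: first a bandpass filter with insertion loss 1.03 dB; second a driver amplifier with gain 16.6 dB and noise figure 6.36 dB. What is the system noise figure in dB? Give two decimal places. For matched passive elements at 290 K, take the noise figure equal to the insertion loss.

Convert to linear (a loss of L dB is a gain of −L dB): F_i = 10^(NF_i/10), G_i = 10^(G_i,dB/10)
  Stage 1: F_1 = 10^(1.03/10) = 1.268, G_1 = 10^(−1.03/10) = 0.7889
  Stage 2: F_2 = 10^(6.36/10) = 4.325, G_2 = 10^(16.6/10) = 45.71
Friis cascade:
  F = 1.268 + (4.325 − 1)/0.7889 = 5.483
NF = 10 log₁₀(5.483) = 7.39 dB

7.39 dB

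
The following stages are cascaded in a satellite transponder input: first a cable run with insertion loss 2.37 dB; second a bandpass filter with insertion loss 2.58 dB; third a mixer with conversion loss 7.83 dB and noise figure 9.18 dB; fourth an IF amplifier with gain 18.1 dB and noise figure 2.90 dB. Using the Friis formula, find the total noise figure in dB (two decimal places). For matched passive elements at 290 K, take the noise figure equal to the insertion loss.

Convert to linear (a loss of L dB is a gain of −L dB): F_i = 10^(NF_i/10), G_i = 10^(G_i,dB/10)
  Stage 1: F_1 = 10^(2.37/10) = 1.726, G_1 = 10^(−2.37/10) = 0.5794
  Stage 2: F_2 = 10^(2.58/10) = 1.811, G_2 = 10^(−2.58/10) = 0.5521
  Stage 3: F_3 = 10^(9.18/10) = 8.279, G_3 = 10^(−7.83/10) = 0.1648
  Stage 4: F_4 = 10^(2.90/10) = 1.950, G_4 = 10^(18.1/10) = 64.57
Friis cascade:
  F = 1.726 + (1.811 − 1)/0.5794 + (8.279 − 1)/0.3199 + (1.950 − 1)/0.05272 = 43.90
NF = 10 log₁₀(43.90) = 16.42 dB

16.42 dB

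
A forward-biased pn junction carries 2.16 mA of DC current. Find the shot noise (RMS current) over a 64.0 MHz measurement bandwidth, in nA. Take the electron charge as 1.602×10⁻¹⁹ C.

I_n = √(2qI·B)
2qI·B = 2 × 1.602×10⁻¹⁹ × 2.16×10⁻³ × 6.40×10⁷ = 4.43×10⁻¹⁴ A²
I_n = √(4.43×10⁻¹⁴) = 2.10×10⁻⁷ A = 210 nA

210 nA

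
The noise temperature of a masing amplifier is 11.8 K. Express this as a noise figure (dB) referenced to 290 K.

F = 1 + T_e/T₀ = 1 + 11.8/290 = 1.04069
NF = 10 log₁₀(1.04069) = 0.173 dB

0.173 dB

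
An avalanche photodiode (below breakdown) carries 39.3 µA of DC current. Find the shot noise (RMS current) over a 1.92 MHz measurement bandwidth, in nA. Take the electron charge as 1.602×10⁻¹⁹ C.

4.92 nA

I_n = √(2qI·B)
2qI·B = 2 × 1.602×10⁻¹⁹ × 3.93×10⁻⁵ × 1.92×10⁶ = 2.42×10⁻¹⁷ A²
I_n = √(2.42×10⁻¹⁷) = 4.92×10⁻⁹ A = 4.92 nA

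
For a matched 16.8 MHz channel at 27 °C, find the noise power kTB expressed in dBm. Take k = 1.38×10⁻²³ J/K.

T = 27 °C + 273.15 = 300.15 K
P_n = kTB = 1.38×10⁻²³ × 300.15 × 1.68×10⁷ = 6.96×10⁻¹⁴ W
In dBm: 10 log₁₀(6.96×10⁻¹⁴ / 10⁻³) = −101.6 dBm

−101.6 dBm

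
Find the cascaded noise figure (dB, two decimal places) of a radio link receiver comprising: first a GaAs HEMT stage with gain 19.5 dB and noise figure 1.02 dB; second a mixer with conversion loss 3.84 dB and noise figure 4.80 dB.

1.10 dB

Convert to linear (a loss of L dB is a gain of −L dB): F_i = 10^(NF_i/10), G_i = 10^(G_i,dB/10)
  Stage 1: F_1 = 10^(1.02/10) = 1.265, G_1 = 10^(19.5/10) = 89.13
  Stage 2: F_2 = 10^(4.80/10) = 3.020, G_2 = 10^(−3.84/10) = 0.4130
Friis cascade:
  F = 1.265 + (3.020 − 1)/89.13 = 1.287
NF = 10 log₁₀(1.287) = 1.10 dB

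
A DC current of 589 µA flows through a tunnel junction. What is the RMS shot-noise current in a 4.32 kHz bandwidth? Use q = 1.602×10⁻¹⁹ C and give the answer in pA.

I_n = √(2qI·B)
2qI·B = 2 × 1.602×10⁻¹⁹ × 5.89×10⁻⁴ × 4.32×10³ = 8.15×10⁻¹⁹ A²
I_n = √(8.15×10⁻¹⁹) = 9.03×10⁻¹⁰ A = 903 pA

903 pA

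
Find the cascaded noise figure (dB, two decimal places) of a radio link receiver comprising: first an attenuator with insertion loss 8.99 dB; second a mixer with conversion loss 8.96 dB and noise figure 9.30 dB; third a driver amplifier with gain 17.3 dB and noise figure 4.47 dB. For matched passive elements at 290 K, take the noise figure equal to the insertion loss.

Convert to linear (a loss of L dB is a gain of −L dB): F_i = 10^(NF_i/10), G_i = 10^(G_i,dB/10)
  Stage 1: F_1 = 10^(8.99/10) = 7.925, G_1 = 10^(−8.99/10) = 0.1262
  Stage 2: F_2 = 10^(9.30/10) = 8.511, G_2 = 10^(−8.96/10) = 0.1271
  Stage 3: F_3 = 10^(4.47/10) = 2.799, G_3 = 10^(17.3/10) = 53.70
Friis cascade:
  F = 7.925 + (8.511 − 1)/0.1262 + (2.799 − 1)/0.01603 = 179.7
NF = 10 log₁₀(179.7) = 22.54 dB

22.54 dB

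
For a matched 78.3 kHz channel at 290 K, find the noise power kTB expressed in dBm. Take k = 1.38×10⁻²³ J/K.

P_n = kTB = 1.38×10⁻²³ × 290 × 7.83×10⁴ = 3.13×10⁻¹⁶ W
In dBm: 10 log₁₀(3.13×10⁻¹⁶ / 10⁻³) = −125.0 dBm

−125.0 dBm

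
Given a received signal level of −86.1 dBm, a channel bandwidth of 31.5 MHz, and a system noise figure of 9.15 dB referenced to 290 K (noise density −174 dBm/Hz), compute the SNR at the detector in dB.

3.8 dB

Noise floor: N = −174 + 10 log₁₀(B) + NF
10 log₁₀(3.15×10⁷) = 74.98 dB
N = −174 + 74.98 + 9.15 = −89.87 dBm
SNR = P_sig − N = −86.1 − (−89.87) = 3.77 dB → 3.8 dB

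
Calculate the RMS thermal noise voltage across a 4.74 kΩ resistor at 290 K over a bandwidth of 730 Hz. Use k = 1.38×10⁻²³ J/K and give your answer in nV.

V_n = √(4kTRB)
4kTRB = 4 × 1.38×10⁻²³ × 290 × 4.74×10³ × 7.30×10² = 5.54×10⁻¹⁴ V²
V_n = √(5.54×10⁻¹⁴) = 2.35×10⁻⁷ V = 235 nV

235 nV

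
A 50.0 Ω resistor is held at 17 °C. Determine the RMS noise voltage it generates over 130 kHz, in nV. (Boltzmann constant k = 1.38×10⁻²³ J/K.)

323 nV

T = 17 °C + 273.15 = 290.15 K
V_n = √(4kTRB)
4kTRB = 4 × 1.38×10⁻²³ × 290.15 × 5.00×10¹ × 1.30×10⁵ = 1.04×10⁻¹³ V²
V_n = √(1.04×10⁻¹³) = 3.23×10⁻⁷ V = 323 nV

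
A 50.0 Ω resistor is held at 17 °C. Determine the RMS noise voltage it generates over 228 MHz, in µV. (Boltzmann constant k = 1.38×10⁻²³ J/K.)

13.5 µV

T = 17 °C + 273.15 = 290.15 K
V_n = √(4kTRB)
4kTRB = 4 × 1.38×10⁻²³ × 290.15 × 5.00×10¹ × 2.28×10⁸ = 1.83×10⁻¹⁰ V²
V_n = √(1.83×10⁻¹⁰) = 1.35×10⁻⁵ V = 13.5 µV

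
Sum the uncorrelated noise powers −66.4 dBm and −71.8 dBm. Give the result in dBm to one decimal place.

−65.3 dBm

Convert to linear, add, convert back:
P₁ = 2.29×10⁻¹⁰ W, P₂ = 6.61×10⁻¹¹ W
P_tot = 2.95×10⁻¹⁰ W → 10 log₁₀(P_tot / 10⁻³) = −65.3 dBm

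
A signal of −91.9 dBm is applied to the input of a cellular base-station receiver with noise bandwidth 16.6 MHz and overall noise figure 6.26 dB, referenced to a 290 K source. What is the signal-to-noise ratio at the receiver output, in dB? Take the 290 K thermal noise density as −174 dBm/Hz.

3.6 dB

Noise floor: N = −174 + 10 log₁₀(B) + NF
10 log₁₀(1.66×10⁷) = 72.2 dB
N = −174 + 72.2 + 6.26 = −95.54 dBm
SNR = P_sig − N = −91.9 − (−95.54) = 3.64 dB → 3.6 dB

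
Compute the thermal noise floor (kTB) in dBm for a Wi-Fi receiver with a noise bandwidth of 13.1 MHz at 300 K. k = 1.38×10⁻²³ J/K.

−102.7 dBm

P_n = kTB = 1.38×10⁻²³ × 300 × 1.31×10⁷ = 5.42×10⁻¹⁴ W
In dBm: 10 log₁₀(5.42×10⁻¹⁴ / 10⁻³) = −102.7 dBm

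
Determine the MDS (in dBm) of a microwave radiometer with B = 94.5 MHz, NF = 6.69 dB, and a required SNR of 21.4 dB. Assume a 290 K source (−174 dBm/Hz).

Sensitivity = −174 + 10 log₁₀(B) + NF + SNR_min
= −174 + 79.75 + 6.69 + 21.4
= −66.16 dBm → −66.2 dBm

−66.2 dBm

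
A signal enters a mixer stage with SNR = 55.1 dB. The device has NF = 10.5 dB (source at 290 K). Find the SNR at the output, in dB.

By definition F = SNR_in/SNR_out, so in dB: SNR_out = SNR_in − NF
SNR_out = 55.1 − 10.5 = 44.6 dB

44.6 dB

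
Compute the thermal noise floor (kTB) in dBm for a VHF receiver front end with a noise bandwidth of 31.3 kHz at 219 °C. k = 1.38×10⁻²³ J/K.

−126.7 dBm

T = 219 °C + 273.15 = 492.15 K
P_n = kTB = 1.38×10⁻²³ × 492.15 × 3.13×10⁴ = 2.13×10⁻¹⁶ W
In dBm: 10 log₁₀(2.13×10⁻¹⁶ / 10⁻³) = −126.7 dBm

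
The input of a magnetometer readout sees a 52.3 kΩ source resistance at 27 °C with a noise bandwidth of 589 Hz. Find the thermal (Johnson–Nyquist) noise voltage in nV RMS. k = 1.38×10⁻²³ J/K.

714 nV

T = 27 °C + 273.15 = 300.15 K
V_n = √(4kTRB)
4kTRB = 4 × 1.38×10⁻²³ × 300.15 × 5.23×10⁴ × 5.89×10² = 5.10×10⁻¹³ V²
V_n = √(5.10×10⁻¹³) = 7.14×10⁻⁷ V = 714 nV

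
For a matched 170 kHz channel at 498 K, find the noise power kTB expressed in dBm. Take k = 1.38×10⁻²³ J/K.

−119.3 dBm

P_n = kTB = 1.38×10⁻²³ × 498 × 1.70×10⁵ = 1.17×10⁻¹⁵ W
In dBm: 10 log₁₀(1.17×10⁻¹⁵ / 10⁻³) = −119.3 dBm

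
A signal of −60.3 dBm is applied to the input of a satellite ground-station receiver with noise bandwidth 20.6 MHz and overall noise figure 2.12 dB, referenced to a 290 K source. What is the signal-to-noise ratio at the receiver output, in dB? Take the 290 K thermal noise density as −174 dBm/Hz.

Noise floor: N = −174 + 10 log₁₀(B) + NF
10 log₁₀(2.06×10⁷) = 73.14 dB
N = −174 + 73.14 + 2.12 = −98.74 dBm
SNR = P_sig − N = −60.3 − (−98.74) = 38.44 dB → 38.4 dB

38.4 dB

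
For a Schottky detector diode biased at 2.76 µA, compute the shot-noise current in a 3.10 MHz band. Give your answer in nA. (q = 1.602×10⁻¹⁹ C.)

I_n = √(2qI·B)
2qI·B = 2 × 1.602×10⁻¹⁹ × 2.76×10⁻⁶ × 3.10×10⁶ = 2.74×10⁻¹⁸ A²
I_n = √(2.74×10⁻¹⁸) = 1.66×10⁻⁹ A = 1.66 nA

1.66 nA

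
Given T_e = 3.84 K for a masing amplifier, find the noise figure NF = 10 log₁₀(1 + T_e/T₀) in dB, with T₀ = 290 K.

F = 1 + T_e/T₀ = 1 + 3.84/290 = 1.01324
NF = 10 log₁₀(1.01324) = 0.057 dB

0.057 dB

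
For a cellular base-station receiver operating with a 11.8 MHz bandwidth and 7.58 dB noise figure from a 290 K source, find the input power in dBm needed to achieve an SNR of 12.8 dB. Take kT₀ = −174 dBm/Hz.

−82.9 dBm

Sensitivity = −174 + 10 log₁₀(B) + NF + SNR_min
= −174 + 70.72 + 7.58 + 12.8
= −82.90 dBm → −82.9 dBm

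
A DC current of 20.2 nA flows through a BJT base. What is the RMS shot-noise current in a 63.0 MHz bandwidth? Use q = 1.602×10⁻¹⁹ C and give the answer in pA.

639 pA

I_n = √(2qI·B)
2qI·B = 2 × 1.602×10⁻¹⁹ × 2.02×10⁻⁸ × 6.30×10⁷ = 4.08×10⁻¹⁹ A²
I_n = √(4.08×10⁻¹⁹) = 6.39×10⁻¹⁰ A = 639 pA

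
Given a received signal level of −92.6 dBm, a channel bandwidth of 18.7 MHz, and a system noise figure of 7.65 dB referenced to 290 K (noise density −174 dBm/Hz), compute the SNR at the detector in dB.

Noise floor: N = −174 + 10 log₁₀(B) + NF
10 log₁₀(1.87×10⁷) = 72.72 dB
N = −174 + 72.72 + 7.65 = −93.63 dBm
SNR = P_sig − N = −92.6 − (−93.63) = 1.03 dB → 1.0 dB

1.0 dB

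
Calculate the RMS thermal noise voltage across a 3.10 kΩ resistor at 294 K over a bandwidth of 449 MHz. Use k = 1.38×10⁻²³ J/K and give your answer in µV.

150 µV

V_n = √(4kTRB)
4kTRB = 4 × 1.38×10⁻²³ × 294 × 3.10×10³ × 4.49×10⁸ = 2.26×10⁻⁸ V²
V_n = √(2.26×10⁻⁸) = 1.50×10⁻⁴ V = 150 µV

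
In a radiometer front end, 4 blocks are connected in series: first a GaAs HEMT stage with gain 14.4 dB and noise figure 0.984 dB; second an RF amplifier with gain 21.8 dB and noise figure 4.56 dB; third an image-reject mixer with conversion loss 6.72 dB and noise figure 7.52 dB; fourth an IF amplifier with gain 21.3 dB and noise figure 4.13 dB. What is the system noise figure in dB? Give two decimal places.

Convert to linear (a loss of L dB is a gain of −L dB): F_i = 10^(NF_i/10), G_i = 10^(G_i,dB/10)
  Stage 1: F_1 = 10^(0.984/10) = 1.254, G_1 = 10^(14.4/10) = 27.54
  Stage 2: F_2 = 10^(4.56/10) = 2.858, G_2 = 10^(21.8/10) = 151.4
  Stage 3: F_3 = 10^(7.52/10) = 5.649, G_3 = 10^(−6.72/10) = 0.2128
  Stage 4: F_4 = 10^(4.13/10) = 2.588, G_4 = 10^(21.3/10) = 134.9
Friis cascade:
  F = 1.254 + (2.858 − 1)/27.54 + (5.649 − 1)/4169 + (2.588 − 1)/887.2 = 1.325
NF = 10 log₁₀(1.325) = 1.22 dB

1.22 dB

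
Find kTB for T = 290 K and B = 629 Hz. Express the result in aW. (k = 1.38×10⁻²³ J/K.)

2.52 aW

P_n = kTB = 1.38×10⁻²³ × 290 × 6.29×10² = 2.52×10⁻¹⁸ W = 2.52 aW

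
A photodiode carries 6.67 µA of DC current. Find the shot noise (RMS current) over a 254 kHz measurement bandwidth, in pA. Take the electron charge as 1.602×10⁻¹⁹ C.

737 pA

I_n = √(2qI·B)
2qI·B = 2 × 1.602×10⁻¹⁹ × 6.67×10⁻⁶ × 2.54×10⁵ = 5.43×10⁻¹⁹ A²
I_n = √(5.43×10⁻¹⁹) = 7.37×10⁻¹⁰ A = 737 pA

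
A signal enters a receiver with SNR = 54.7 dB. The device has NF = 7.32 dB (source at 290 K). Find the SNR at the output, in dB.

47.38 dB

By definition F = SNR_in/SNR_out, so in dB: SNR_out = SNR_in − NF
SNR_out = 54.7 − 7.32 = 47.38 dB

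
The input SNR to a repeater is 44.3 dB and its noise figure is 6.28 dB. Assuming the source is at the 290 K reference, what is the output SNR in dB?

By definition F = SNR_in/SNR_out, so in dB: SNR_out = SNR_in − NF
SNR_out = 44.3 − 6.28 = 38.02 dB

38.02 dB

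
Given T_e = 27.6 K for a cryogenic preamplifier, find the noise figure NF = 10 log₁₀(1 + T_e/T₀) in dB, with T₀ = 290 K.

F = 1 + T_e/T₀ = 1 + 27.6/290 = 1.09517
NF = 10 log₁₀(1.09517) = 0.395 dB

0.395 dB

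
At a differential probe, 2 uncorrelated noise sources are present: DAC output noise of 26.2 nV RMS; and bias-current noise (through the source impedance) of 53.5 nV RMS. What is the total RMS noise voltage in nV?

59.6 nV

Uncorrelated sources add in power (mean-square): V_tot = √(ΣV_i²)
V_tot = √[(2.62×10⁻⁸)² + (5.35×10⁻⁸)²] = 5.96×10⁻⁸ V = 59.6 nV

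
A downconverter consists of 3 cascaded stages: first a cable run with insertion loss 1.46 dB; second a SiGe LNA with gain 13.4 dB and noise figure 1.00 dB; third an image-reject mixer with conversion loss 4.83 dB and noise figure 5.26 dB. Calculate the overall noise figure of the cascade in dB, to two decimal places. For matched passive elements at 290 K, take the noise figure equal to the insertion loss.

2.82 dB

Convert to linear (a loss of L dB is a gain of −L dB): F_i = 10^(NF_i/10), G_i = 10^(G_i,dB/10)
  Stage 1: F_1 = 10^(1.46/10) = 1.400, G_1 = 10^(−1.46/10) = 0.7145
  Stage 2: F_2 = 10^(1.00/10) = 1.259, G_2 = 10^(13.4/10) = 21.88
  Stage 3: F_3 = 10^(5.26/10) = 3.357, G_3 = 10^(−4.83/10) = 0.3289
Friis cascade:
  F = 1.400 + (1.259 − 1)/0.7145 + (3.357 − 1)/15.63 = 1.913
NF = 10 log₁₀(1.913) = 2.82 dB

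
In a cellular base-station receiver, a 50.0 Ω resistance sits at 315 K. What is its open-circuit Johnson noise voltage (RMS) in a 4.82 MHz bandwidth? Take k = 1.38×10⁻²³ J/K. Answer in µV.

2.05 µV

V_n = √(4kTRB)
4kTRB = 4 × 1.38×10⁻²³ × 315 × 5.00×10¹ × 4.82×10⁶ = 4.19×10⁻¹² V²
V_n = √(4.19×10⁻¹²) = 2.05×10⁻⁶ V = 2.05 µV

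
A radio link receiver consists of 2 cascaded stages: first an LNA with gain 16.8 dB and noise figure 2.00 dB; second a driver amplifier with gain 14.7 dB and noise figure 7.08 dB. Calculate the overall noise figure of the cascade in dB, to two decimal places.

2.23 dB

Convert to linear (a loss of L dB is a gain of −L dB): F_i = 10^(NF_i/10), G_i = 10^(G_i,dB/10)
  Stage 1: F_1 = 10^(2.00/10) = 1.585, G_1 = 10^(16.8/10) = 47.86
  Stage 2: F_2 = 10^(7.08/10) = 5.105, G_2 = 10^(14.7/10) = 29.51
Friis cascade:
  F = 1.585 + (5.105 − 1)/47.86 = 1.671
NF = 10 log₁₀(1.671) = 2.23 dB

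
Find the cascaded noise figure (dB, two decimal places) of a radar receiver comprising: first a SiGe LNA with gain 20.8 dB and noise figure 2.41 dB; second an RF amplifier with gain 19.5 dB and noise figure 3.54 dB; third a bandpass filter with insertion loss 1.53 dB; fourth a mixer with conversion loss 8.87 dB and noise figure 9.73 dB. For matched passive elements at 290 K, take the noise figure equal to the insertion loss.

2.44 dB

Convert to linear (a loss of L dB is a gain of −L dB): F_i = 10^(NF_i/10), G_i = 10^(G_i,dB/10)
  Stage 1: F_1 = 10^(2.41/10) = 1.742, G_1 = 10^(20.8/10) = 120.2
  Stage 2: F_2 = 10^(3.54/10) = 2.259, G_2 = 10^(19.5/10) = 89.13
  Stage 3: F_3 = 10^(1.53/10) = 1.422, G_3 = 10^(−1.53/10) = 0.7031
  Stage 4: F_4 = 10^(9.73/10) = 9.397, G_4 = 10^(−8.87/10) = 0.1297
Friis cascade:
  F = 1.742 + (2.259 − 1)/120.2 + (1.422 − 1)/1.072×10⁴ + (9.397 − 1)/7534 = 1.753
NF = 10 log₁₀(1.753) = 2.44 dB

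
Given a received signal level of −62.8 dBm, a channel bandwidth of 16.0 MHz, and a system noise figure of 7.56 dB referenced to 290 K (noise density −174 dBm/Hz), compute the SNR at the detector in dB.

31.6 dB

Noise floor: N = −174 + 10 log₁₀(B) + NF
10 log₁₀(1.60×10⁷) = 72.04 dB
N = −174 + 72.04 + 7.56 = −94.40 dBm
SNR = P_sig − N = −62.8 − (−94.40) = 31.60 dB → 31.6 dB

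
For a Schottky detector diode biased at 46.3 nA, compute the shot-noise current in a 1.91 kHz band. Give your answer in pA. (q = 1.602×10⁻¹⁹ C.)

5.32 pA

I_n = √(2qI·B)
2qI·B = 2 × 1.602×10⁻¹⁹ × 4.63×10⁻⁸ × 1.91×10³ = 2.83×10⁻²³ A²
I_n = √(2.83×10⁻²³) = 5.32×10⁻¹² A = 5.32 pA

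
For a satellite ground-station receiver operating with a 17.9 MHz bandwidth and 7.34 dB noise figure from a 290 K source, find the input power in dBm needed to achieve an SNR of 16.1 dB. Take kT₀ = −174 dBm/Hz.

−78.0 dBm

Sensitivity = −174 + 10 log₁₀(B) + NF + SNR_min
= −174 + 72.53 + 7.34 + 16.1
= −78.03 dBm → −78.0 dBm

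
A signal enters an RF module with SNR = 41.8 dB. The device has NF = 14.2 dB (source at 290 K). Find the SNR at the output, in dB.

27.6 dB

By definition F = SNR_in/SNR_out, so in dB: SNR_out = SNR_in − NF
SNR_out = 41.8 − 14.2 = 27.6 dB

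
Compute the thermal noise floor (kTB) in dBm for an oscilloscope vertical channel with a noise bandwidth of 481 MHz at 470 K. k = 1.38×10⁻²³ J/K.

−85.1 dBm

P_n = kTB = 1.38×10⁻²³ × 470 × 4.81×10⁸ = 3.12×10⁻¹² W
In dBm: 10 log₁₀(3.12×10⁻¹² / 10⁻³) = −85.1 dBm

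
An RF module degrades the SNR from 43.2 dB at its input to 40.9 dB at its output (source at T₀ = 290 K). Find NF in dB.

NF (dB) = SNR_in(dB) − SNR_out(dB) when the source is at T₀
NF = 43.2 − 40.9 = 2.3 dB

2.3 dB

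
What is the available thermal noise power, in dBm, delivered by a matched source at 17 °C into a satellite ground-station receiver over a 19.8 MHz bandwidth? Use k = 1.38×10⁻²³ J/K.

T = 17 °C + 273.15 = 290.15 K
P_n = kTB = 1.38×10⁻²³ × 290.15 × 1.98×10⁷ = 7.93×10⁻¹⁴ W
In dBm: 10 log₁₀(7.93×10⁻¹⁴ / 10⁻³) = −101.0 dBm

−101.0 dBm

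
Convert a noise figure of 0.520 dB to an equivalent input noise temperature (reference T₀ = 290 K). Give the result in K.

36.9 K

F = 10^(0.520/10) = 1.1272
T_e = (F − 1)·T₀ = (1.1272 − 1) × 290 = 36.9 K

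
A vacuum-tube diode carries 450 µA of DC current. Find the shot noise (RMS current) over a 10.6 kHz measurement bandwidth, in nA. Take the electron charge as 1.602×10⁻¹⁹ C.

I_n = √(2qI·B)
2qI·B = 2 × 1.602×10⁻¹⁹ × 4.50×10⁻⁴ × 1.06×10⁴ = 1.53×10⁻¹⁸ A²
I_n = √(1.53×10⁻¹⁸) = 1.24×10⁻⁹ A = 1.24 nA

1.24 nA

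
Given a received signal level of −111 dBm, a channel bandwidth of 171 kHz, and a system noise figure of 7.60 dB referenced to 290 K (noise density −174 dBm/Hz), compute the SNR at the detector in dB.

3.1 dB

Noise floor: N = −174 + 10 log₁₀(B) + NF
10 log₁₀(1.71×10⁵) = 52.33 dB
N = −174 + 52.33 + 7.60 = −114.07 dBm
SNR = P_sig − N = −111 − (−114.07) = 3.07 dB → 3.1 dB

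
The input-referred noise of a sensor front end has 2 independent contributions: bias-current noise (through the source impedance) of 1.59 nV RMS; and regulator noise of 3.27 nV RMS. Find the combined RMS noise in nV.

3.64 nV

Uncorrelated sources add in power (mean-square): V_tot = √(ΣV_i²)
V_tot = √[(1.59×10⁻⁹)² + (3.27×10⁻⁹)²] = 3.64×10⁻⁹ V = 3.64 nV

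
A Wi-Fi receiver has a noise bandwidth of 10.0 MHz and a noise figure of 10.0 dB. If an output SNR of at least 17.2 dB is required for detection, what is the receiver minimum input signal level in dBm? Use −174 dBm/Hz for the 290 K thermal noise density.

−76.8 dBm

Sensitivity = −174 + 10 log₁₀(B) + NF + SNR_min
= −174 + 70 + 10.0 + 17.2
= −76.8 dBm → −76.8 dBm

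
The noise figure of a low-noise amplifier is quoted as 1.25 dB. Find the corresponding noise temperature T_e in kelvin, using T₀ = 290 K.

96.7 K

F = 10^(1.25/10) = 1.33352
T_e = (F − 1)·T₀ = (1.33352 − 1) × 290 = 96.7 K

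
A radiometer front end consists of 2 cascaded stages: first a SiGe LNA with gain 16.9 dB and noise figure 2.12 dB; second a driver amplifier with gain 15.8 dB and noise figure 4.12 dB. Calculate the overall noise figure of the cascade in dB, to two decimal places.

Convert to linear (a loss of L dB is a gain of −L dB): F_i = 10^(NF_i/10), G_i = 10^(G_i,dB/10)
  Stage 1: F_1 = 10^(2.12/10) = 1.629, G_1 = 10^(16.9/10) = 48.98
  Stage 2: F_2 = 10^(4.12/10) = 2.582, G_2 = 10^(15.8/10) = 38.02
Friis cascade:
  F = 1.629 + (2.582 − 1)/48.98 = 1.662
NF = 10 log₁₀(1.662) = 2.21 dB

2.21 dB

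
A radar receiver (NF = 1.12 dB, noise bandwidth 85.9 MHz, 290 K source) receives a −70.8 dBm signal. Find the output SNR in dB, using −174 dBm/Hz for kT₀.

Noise floor: N = −174 + 10 log₁₀(B) + NF
10 log₁₀(8.59×10⁷) = 79.34 dB
N = −174 + 79.34 + 1.12 = −93.54 dBm
SNR = P_sig − N = −70.8 − (−93.54) = 22.74 dB → 22.7 dB

22.7 dB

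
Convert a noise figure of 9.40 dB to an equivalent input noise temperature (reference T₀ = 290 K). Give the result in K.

F = 10^(9.40/10) = 8.70964
T_e = (F − 1)·T₀ = (8.70964 − 1) × 290 = 2236 K

2236 K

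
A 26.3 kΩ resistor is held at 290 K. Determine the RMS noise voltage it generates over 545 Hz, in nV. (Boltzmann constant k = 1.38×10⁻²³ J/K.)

V_n = √(4kTRB)
4kTRB = 4 × 1.38×10⁻²³ × 290 × 2.63×10⁴ × 5.45×10² = 2.29×10⁻¹³ V²
V_n = √(2.29×10⁻¹³) = 4.79×10⁻⁷ V = 479 nV

479 nV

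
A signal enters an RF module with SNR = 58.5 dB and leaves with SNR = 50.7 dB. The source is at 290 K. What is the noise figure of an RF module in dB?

7.8 dB

NF (dB) = SNR_in(dB) − SNR_out(dB) when the source is at T₀
NF = 58.5 − 50.7 = 7.8 dB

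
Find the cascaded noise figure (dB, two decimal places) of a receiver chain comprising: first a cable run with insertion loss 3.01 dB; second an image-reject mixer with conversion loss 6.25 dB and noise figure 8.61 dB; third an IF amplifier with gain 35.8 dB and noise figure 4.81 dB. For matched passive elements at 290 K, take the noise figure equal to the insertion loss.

Convert to linear (a loss of L dB is a gain of −L dB): F_i = 10^(NF_i/10), G_i = 10^(G_i,dB/10)
  Stage 1: F_1 = 10^(3.01/10) = 2.000, G_1 = 10^(−3.01/10) = 0.5000
  Stage 2: F_2 = 10^(8.61/10) = 7.261, G_2 = 10^(−6.25/10) = 0.2371
  Stage 3: F_3 = 10^(4.81/10) = 3.027, G_3 = 10^(35.8/10) = 3802
Friis cascade:
  F = 2.000 + (7.261 − 1)/0.5000 + (3.027 − 1)/0.1186 = 31.61
NF = 10 log₁₀(31.61) = 15.00 dB

15.00 dB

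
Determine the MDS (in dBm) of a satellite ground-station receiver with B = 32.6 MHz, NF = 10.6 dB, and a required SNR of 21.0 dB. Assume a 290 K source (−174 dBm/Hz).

Sensitivity = −174 + 10 log₁₀(B) + NF + SNR_min
= −174 + 75.13 + 10.6 + 21.0
= −67.27 dBm → −67.3 dBm

−67.3 dBm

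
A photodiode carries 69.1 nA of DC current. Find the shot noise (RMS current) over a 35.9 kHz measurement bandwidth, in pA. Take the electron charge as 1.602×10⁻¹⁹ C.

I_n = √(2qI·B)
2qI·B = 2 × 1.602×10⁻¹⁹ × 6.91×10⁻⁸ × 3.59×10⁴ = 7.95×10⁻²² A²
I_n = √(7.95×10⁻²²) = 2.82×10⁻¹¹ A = 28.2 pA

28.2 pA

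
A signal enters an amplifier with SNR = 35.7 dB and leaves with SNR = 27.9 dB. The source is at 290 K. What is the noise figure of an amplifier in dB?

NF (dB) = SNR_in(dB) − SNR_out(dB) when the source is at T₀
NF = 35.7 − 27.9 = 7.8 dB

7.8 dB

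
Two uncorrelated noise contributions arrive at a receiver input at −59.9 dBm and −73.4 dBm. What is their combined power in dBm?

Convert to linear, add, convert back:
P₁ = 1.02×10⁻⁹ W, P₂ = 4.57×10⁻¹¹ W
P_tot = 1.07×10⁻⁹ W → 10 log₁₀(P_tot / 10⁻³) = −59.7 dBm

−59.7 dBm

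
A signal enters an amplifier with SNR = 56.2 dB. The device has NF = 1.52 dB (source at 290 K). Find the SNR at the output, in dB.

By definition F = SNR_in/SNR_out, so in dB: SNR_out = SNR_in − NF
SNR_out = 56.2 − 1.52 = 54.68 dB

54.68 dB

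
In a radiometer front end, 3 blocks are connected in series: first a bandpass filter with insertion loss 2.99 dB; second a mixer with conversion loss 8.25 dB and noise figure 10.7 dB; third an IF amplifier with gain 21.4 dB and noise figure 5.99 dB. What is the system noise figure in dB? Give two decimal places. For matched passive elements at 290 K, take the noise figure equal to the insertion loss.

17.99 dB

Convert to linear (a loss of L dB is a gain of −L dB): F_i = 10^(NF_i/10), G_i = 10^(G_i,dB/10)
  Stage 1: F_1 = 10^(2.99/10) = 1.991, G_1 = 10^(−2.99/10) = 0.5023
  Stage 2: F_2 = 10^(10.7/10) = 11.75, G_2 = 10^(−8.25/10) = 0.1496
  Stage 3: F_3 = 10^(5.99/10) = 3.972, G_3 = 10^(21.4/10) = 138.0
Friis cascade:
  F = 1.991 + (11.75 − 1)/0.5023 + (3.972 − 1)/0.07516 = 62.93
NF = 10 log₁₀(62.93) = 17.99 dB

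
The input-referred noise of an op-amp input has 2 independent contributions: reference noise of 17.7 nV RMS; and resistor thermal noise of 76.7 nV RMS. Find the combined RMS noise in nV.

78.7 nV

Uncorrelated sources add in power (mean-square): V_tot = √(ΣV_i²)
V_tot = √[(1.77×10⁻⁸)² + (7.67×10⁻⁸)²] = 7.87×10⁻⁸ V = 78.7 nV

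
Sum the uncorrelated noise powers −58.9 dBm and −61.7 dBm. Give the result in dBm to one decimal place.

−57.1 dBm

Convert to linear, add, convert back:
P₁ = 1.29×10⁻⁹ W, P₂ = 6.76×10⁻¹⁰ W
P_tot = 1.96×10⁻⁹ W → 10 log₁₀(P_tot / 10⁻³) = −57.1 dBm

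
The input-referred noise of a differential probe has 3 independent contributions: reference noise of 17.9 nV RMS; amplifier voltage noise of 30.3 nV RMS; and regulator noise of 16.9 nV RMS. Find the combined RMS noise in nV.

39.0 nV

Uncorrelated sources add in power (mean-square): V_tot = √(ΣV_i²)
V_tot = √[(1.79×10⁻⁸)² + (3.03×10⁻⁸)² + (1.69×10⁻⁸)²] = 3.90×10⁻⁸ V = 39.0 nV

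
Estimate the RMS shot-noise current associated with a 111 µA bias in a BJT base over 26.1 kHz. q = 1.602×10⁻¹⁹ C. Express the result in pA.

963 pA

I_n = √(2qI·B)
2qI·B = 2 × 1.602×10⁻¹⁹ × 1.11×10⁻⁴ × 2.61×10⁴ = 9.28×10⁻¹⁹ A²
I_n = √(9.28×10⁻¹⁹) = 9.63×10⁻¹⁰ A = 963 pA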